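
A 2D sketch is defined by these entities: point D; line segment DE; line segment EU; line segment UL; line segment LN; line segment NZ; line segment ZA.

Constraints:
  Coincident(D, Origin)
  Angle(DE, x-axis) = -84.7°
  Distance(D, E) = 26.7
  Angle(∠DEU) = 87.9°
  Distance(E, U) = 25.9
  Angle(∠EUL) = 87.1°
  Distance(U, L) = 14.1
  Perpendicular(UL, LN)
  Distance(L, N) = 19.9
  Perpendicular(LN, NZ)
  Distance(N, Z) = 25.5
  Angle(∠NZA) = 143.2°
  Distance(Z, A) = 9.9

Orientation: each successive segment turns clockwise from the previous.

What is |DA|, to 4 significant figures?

48.20

LN is perpendicular to NZ, so NZ runs at -89.70°; with |NZ| = 25.5, Z = (-3.434, -39.33). ∠NZA = 143.2° gives ZA at -126.5° from the x-axis; with |ZA| = 9.9, A = (-9.323, -47.29). Then |DA| = |A − D| = 48.20.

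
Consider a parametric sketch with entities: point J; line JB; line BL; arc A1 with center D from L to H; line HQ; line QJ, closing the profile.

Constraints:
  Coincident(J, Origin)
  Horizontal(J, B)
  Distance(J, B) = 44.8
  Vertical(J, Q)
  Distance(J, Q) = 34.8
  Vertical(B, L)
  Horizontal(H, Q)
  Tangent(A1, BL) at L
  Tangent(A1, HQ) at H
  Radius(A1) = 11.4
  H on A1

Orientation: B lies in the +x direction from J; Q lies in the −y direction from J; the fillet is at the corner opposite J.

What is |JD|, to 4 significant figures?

40.78

J is at the origin; JB is horizontal with |JB| = 44.8 and B on the +x side, so B = (44.80, 0.000). JQ is vertical with |JQ| = 34.8 and Q on the −y side, so Q = (0.000, -34.80). The virtual corner opposite J is at (44.80, -34.80). Since A1 is tangent to BL there, DL ⟂ BL and since A1 is tangent to HQ there, DH ⟂ HQ, with radius 11.4, so the center D sits 11.4 in from both sides at D = (33.40, -23.40). Then |JD| = |D − J| = 40.78.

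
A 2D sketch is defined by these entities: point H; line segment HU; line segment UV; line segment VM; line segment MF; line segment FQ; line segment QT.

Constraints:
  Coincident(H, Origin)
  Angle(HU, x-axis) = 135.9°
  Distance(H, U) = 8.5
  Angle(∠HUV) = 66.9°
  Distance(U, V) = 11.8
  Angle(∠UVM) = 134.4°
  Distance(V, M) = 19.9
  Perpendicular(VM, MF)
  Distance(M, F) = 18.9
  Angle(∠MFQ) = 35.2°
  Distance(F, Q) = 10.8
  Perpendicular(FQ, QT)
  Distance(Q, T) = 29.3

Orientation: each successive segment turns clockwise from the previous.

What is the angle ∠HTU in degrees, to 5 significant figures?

7.3986°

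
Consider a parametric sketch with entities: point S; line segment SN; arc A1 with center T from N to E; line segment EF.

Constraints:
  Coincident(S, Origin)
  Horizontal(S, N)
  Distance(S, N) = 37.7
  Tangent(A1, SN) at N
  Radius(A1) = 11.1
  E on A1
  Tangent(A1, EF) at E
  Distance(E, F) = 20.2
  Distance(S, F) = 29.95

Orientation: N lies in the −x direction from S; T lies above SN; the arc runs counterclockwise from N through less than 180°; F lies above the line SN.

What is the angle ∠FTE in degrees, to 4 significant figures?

61.21°

S is at the origin; S and N share the same y with |SN| = 37.7 and N on the −x side, so N = (-37.70, 0.000). The tangent condition forces TN to be normal to SN, so T = N + (0, 11.1) = (-37.70, 11.10). Since TE ⟂ EF (tangency), |TF| = √(11.1² + 20.2²) = 23.05 regardless of where E sits on A1. So F lies on both circle(S, 29.95) and circle(T, 23.05); the above-SN intersection is F = (-18.37, 23.65). E is the foot of the tangent from F: E = (-27.92, 5.853).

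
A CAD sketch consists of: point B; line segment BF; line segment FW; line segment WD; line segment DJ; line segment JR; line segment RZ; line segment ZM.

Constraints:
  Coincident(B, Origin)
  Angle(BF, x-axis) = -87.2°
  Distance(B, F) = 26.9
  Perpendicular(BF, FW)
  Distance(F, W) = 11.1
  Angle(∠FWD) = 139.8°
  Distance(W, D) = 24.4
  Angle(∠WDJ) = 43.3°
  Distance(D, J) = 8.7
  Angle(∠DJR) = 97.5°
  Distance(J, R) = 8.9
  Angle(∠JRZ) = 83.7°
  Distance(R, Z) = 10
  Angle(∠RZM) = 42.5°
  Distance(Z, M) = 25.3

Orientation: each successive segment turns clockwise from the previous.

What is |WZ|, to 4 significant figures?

19.48

B is at the origin; BF runs at -87.2° with length 26.9, so F = (1.314, -26.87). BF is perpendicular to FW, so FW runs at -177.2°; with |FW| = 11.1, W = (-9.773, -27.41). ∠FWD = 139.8° gives WD at 142.6° from the x-axis; with |WD| = 24.4, D = (-29.16, -12.59). ∠WDJ = 43.3° gives DJ at 5.900° from the x-axis; with |DJ| = 8.7, J = (-20.50, -11.70). ∠DJR = 97.5° gives JR at -76.60° from the x-axis; with |JR| = 8.9, R = (-18.44, -20.35). ∠JRZ = 83.7° gives RZ at -172.9° from the x-axis; with |RZ| = 10.0, Z = (-28.36, -21.59). Then |WZ| = |Z − W| = 19.48.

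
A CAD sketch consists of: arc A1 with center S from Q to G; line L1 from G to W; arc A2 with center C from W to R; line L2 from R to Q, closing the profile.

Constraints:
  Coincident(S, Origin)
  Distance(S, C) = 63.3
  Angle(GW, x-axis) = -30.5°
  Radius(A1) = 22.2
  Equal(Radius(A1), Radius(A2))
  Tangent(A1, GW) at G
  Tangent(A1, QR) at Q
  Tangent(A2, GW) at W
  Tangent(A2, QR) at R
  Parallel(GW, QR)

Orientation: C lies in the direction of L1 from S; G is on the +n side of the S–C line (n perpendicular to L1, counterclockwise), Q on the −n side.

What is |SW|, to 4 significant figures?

67.08

The slot axis is L1's direction at -30.5°, so u = (cos -30.5°, sin -30.5°) = (0.8616, -0.5075) and n = (−sin -30.5°, cos -30.5°) = (0.5075, 0.8616). S is at the origin and C lies 63.3 along u from S, so C = 63.3·u = (54.54, -32.13). Tangency of A1 to both parallel lines with radius 22.2 puts G and Q at S ± 22.2·n: G = (11.27, 19.13), Q = (-11.27, -19.13). Equal radii place W and R the same way about C: W = C + 22.2·n = (65.81, -13.00), R = C − 22.2·n = (43.27, -51.26). Then |SW| = |W − S| = 67.08.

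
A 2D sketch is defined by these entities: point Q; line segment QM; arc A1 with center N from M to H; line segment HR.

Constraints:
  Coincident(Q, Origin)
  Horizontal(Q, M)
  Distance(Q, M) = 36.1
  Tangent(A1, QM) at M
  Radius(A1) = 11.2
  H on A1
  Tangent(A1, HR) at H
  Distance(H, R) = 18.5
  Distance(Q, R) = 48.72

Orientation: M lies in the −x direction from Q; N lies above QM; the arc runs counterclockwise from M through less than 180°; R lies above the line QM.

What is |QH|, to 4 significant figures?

31.45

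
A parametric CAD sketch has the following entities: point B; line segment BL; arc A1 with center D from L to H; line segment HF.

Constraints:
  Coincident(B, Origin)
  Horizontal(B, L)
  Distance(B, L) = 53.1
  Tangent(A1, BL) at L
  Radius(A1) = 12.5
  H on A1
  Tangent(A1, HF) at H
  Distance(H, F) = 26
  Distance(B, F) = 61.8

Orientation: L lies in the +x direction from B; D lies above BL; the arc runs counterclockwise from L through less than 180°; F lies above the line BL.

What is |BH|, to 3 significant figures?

66.1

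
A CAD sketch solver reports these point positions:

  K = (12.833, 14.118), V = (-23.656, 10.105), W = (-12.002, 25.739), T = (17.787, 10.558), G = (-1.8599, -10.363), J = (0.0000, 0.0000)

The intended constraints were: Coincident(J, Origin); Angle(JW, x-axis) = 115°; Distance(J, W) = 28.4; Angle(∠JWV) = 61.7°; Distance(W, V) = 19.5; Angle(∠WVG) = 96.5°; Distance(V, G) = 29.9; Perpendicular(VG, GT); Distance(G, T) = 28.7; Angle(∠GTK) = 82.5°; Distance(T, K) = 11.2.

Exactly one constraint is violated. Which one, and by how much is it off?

Distance(T, K) = 11.2 — off by 5.10.

J = (0.00, 0.00) ✓; JW at 115.0° ✓; |JW| = 28.40 ✓; ∠JWV = 61.70° ✓; |WV| = 19.50 ✓; ∠WVG = 96.50° ✓; |VG| = 29.90 ✓; ∠(VG, GT) = 90.00° ✓; |GT| = 28.70 ✓; ∠GTK = 82.50° ✓; |TK| = 6.100 ✗.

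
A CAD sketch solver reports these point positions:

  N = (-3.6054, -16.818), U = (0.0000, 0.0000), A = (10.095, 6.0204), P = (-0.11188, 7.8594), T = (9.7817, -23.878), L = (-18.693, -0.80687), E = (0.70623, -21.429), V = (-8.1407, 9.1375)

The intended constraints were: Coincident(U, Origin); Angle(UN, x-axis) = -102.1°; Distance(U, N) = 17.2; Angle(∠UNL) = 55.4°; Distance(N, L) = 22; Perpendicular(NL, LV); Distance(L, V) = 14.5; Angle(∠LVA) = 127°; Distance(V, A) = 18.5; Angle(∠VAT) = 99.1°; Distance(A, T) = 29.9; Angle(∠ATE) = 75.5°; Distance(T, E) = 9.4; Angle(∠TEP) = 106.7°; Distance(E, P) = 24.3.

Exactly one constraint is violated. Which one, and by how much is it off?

Distance(E, P) = 24.3 — off by 5.00.

U = (0.00, 0.00) ✓; UN at -102.1° ✓; |UN| = 17.20 ✓; ∠UNL = 55.40° ✓; |NL| = 22.00 ✓; ∠(NL, LV) = 90.00° ✓; |LV| = 14.50 ✓; ∠LVA = 127.0° ✓; |VA| = 18.50 ✓; ∠VAT = 99.10° ✓; |AT| = 29.90 ✓; ∠ATE = 75.50° ✓; |TE| = 9.400 ✓; ∠TEP = 106.7° ✓; |EP| = 29.30 ✗.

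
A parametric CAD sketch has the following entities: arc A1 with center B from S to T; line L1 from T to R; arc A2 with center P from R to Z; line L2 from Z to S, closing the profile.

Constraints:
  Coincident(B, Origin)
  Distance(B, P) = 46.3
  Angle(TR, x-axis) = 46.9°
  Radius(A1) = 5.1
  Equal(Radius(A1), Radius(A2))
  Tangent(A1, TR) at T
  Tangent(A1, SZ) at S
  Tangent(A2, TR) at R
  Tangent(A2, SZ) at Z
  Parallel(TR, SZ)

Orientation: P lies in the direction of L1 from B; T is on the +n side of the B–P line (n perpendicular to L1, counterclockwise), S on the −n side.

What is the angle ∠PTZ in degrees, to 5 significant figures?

6.1381°

Tangency of A1 to both parallel lines with radius 5.1 puts T and S at B ± 5.1·n: T = (-3.7238, 3.4847), S = (3.7238, -3.4847). Equal radii place R and Z the same way about P: R = P + 5.1·n = (27.912, 37.291), Z = P − 5.1·n = (35.359, 30.322). Then cos ∠PTZ = TP·TZ / (|TP||TZ|), giving 6.1381°.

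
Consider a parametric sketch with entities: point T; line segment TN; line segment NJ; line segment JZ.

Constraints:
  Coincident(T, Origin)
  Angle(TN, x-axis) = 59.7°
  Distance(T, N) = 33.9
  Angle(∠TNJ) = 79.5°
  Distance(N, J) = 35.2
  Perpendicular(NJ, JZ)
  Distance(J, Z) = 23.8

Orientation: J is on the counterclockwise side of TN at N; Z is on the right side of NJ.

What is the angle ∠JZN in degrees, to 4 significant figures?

55.94°

∠TNJ = 79.5°, so NJ runs at 59.7° + (180° − 79.5°) = 160.2° from the x-axis; with |NJ| = 35.2, J = N + 35.2·(cos 160.2°, sin 160.2°) = (-16.02, 41.19). NJ is perpendicular to JZ; with |JZ| = 23.8 on the right of NJ, Z = J + 23.8·(0.3387, 0.9409) = (-7.954, 63.59). Then cos ∠JZN = ZJ·ZN / (|ZJ||ZN|), giving 55.94°.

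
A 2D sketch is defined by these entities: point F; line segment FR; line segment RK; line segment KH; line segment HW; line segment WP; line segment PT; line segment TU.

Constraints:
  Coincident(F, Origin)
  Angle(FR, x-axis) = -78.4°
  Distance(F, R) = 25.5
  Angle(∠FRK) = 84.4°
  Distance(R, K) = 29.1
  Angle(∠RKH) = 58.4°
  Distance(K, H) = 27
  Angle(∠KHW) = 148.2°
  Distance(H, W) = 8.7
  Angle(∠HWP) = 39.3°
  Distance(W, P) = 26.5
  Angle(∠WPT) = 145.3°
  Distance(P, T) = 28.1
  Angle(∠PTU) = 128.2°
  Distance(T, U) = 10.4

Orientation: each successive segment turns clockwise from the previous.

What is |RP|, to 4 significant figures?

18.20

F is at the origin; FR runs at -78.4° with length 25.5, so R = (5.127, -24.98). ∠FRK = 84.4° gives RK at -174.0° from the x-axis; with |RK| = 29.1, K = (-23.81, -28.02). ∠RKH = 58.4° gives KH at 64.40° from the x-axis; with |KH| = 27.0, H = (-12.15, -3.671). ∠KHW = 148.2° gives HW at 32.60° from the x-axis; with |HW| = 8.7, W = (-4.817, 1.016). ∠HWP = 39.3° gives WP at -108.1° from the x-axis; with |WP| = 26.5, P = (-13.05, -24.17). Then |RP| = |P − R| = 18.20.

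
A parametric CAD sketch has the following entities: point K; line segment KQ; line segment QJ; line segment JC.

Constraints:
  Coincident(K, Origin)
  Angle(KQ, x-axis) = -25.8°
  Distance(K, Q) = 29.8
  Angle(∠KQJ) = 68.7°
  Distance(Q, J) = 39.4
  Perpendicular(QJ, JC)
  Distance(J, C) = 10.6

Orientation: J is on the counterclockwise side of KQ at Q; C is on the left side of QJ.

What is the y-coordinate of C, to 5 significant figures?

27.140

K is at the origin; KQ runs at -25.8° with length 29.8, so Q = 29.8·(cos -25.8°, sin -25.8°) = (26.829, -12.970). ∠KQJ = 68.7°, so QJ runs at -25.8° + (180° − 68.7°) = 85.500° from the x-axis; with |QJ| = 39.4, J = Q + 39.4·(cos 85.500°, sin 85.500°) = (29.921, 26.309). The perpendicularity gives JC at right angles to QJ; with |JC| = 10.6 on the left of QJ, C = J + 10.6·(-0.99692, 0.078459) = (19.353, 27.140). So C.y = 27.140.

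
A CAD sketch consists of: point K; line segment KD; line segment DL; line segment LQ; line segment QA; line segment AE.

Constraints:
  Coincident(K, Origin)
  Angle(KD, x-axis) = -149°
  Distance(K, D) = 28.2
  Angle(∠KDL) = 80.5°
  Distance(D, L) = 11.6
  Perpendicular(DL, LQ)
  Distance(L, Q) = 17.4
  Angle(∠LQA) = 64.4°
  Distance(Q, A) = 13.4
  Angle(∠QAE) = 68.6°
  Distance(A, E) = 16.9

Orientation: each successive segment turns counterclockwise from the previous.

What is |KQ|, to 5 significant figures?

12.517

K is at the origin; KD runs at -149.0° with length 28.2, so D = (-24.172, -14.524). ∠KDL = 80.5° gives DL at -49.500° from the x-axis; with |DL| = 11.6, L = (-16.639, -23.345). DL is perpendicular to LQ, so LQ runs at 40.500°; with |LQ| = 17.4, Q = (-3.4075, -12.044). Then |KQ| = |Q − K| = 12.517.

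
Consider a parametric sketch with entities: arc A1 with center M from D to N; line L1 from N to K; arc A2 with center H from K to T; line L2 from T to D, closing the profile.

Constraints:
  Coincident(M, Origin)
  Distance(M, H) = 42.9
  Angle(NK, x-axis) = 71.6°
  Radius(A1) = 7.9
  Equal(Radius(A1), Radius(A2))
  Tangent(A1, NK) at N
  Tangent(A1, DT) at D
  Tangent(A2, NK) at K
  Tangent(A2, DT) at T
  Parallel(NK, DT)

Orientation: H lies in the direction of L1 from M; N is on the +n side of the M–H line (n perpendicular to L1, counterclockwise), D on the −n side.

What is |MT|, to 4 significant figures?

43.62

Tangency of A1 to both parallel lines with radius 7.9 puts N and D at M ± 7.9·n: N = (-7.496, 2.494), D = (7.496, -2.494). Equal radii place K and T the same way about H: K = H + 7.9·n = (6.045, 43.20), T = H − 7.9·n = (21.04, 38.21). Then |MT| = |T − M| = 43.62.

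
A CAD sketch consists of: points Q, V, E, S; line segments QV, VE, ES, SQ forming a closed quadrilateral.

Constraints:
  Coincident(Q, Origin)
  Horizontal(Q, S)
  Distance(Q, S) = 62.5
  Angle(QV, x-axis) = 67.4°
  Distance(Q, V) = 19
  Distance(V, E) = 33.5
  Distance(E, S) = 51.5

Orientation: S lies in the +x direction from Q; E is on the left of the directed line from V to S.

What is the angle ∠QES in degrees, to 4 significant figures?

74.70°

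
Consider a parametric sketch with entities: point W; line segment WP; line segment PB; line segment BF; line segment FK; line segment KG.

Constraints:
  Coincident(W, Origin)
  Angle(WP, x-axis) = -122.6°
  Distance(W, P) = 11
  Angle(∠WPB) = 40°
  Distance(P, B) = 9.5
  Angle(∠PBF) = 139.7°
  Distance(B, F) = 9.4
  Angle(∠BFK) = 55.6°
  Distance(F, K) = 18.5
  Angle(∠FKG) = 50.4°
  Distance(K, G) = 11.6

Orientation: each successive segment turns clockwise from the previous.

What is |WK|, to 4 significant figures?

10.36

W is at the origin; WP runs at -122.6° with length 11.0, so P = (-5.926, -9.267). ∠WPB = 40.0° gives PB at 97.40° from the x-axis; with |PB| = 9.5, B = (-7.150, 0.1539). ∠PBF = 139.7° gives BF at 57.10° from the x-axis; with |BF| = 9.4, F = (-2.044, 8.046). ∠BFK = 55.6° gives FK at -67.30° from the x-axis; with |FK| = 18.5, K = (5.095, -9.021). Then |WK| = |K − W| = 10.36.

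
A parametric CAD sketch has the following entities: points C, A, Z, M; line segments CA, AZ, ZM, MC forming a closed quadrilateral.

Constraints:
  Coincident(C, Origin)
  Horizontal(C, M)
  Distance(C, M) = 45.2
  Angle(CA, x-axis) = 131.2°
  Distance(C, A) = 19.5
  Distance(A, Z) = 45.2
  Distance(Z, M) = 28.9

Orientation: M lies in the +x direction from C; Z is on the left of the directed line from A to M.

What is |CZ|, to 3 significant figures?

40.1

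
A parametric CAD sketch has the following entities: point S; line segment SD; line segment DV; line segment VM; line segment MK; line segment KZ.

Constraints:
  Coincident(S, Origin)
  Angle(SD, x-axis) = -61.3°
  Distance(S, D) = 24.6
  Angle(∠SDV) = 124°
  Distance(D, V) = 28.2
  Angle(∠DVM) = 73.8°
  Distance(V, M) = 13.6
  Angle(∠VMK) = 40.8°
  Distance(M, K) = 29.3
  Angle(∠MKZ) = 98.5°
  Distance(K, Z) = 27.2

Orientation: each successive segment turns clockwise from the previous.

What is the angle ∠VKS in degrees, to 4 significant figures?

87.05°

S is at the origin; SD runs at -61.3° with length 24.6, so D = (11.81, -21.58). ∠SDV = 124.0° gives DV at -117.3° from the x-axis; with |DV| = 28.2, V = (-1.120, -46.64). ∠DVM = 73.8° gives VM at 136.5° from the x-axis; with |VM| = 13.6, M = (-10.99, -37.28). ∠VMK = 40.8° gives MK at -2.700° from the x-axis; with |MK| = 29.3, K = (18.28, -38.66). Then cos ∠VKS = KV·KS / (|KV||KS|), giving 87.05°.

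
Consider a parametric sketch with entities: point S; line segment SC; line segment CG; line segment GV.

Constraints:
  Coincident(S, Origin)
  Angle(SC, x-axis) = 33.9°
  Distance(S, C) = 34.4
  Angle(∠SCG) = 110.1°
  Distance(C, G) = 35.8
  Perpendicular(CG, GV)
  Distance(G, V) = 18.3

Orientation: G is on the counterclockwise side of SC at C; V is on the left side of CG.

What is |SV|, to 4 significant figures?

49.64

∠SCG = 110.1°, so CG runs at 33.9° + (180° − 110.1°) = 103.8° from the x-axis; with |CG| = 35.8, G = C + 35.8·(cos 103.8°, sin 103.8°) = (20.01, 53.95). CG is perpendicular to GV; with |GV| = 18.3 on the left of CG, V = G + 18.3·(-0.9711, -0.2385) = (2.241, 49.59). Then |SV| = |V − S| = 49.64.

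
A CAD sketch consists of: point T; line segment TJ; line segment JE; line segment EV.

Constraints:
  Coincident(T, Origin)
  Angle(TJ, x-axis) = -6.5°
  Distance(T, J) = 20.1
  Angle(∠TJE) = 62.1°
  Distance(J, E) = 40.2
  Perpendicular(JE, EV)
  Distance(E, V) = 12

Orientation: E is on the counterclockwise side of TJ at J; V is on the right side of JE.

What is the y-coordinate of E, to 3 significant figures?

35.2

T is at the origin; TJ runs at -6.5° with length 20.1, so J = 20.1·(cos -6.5°, sin -6.5°) = (20.0, -2.28). ∠TJE = 62.1°, so JE runs at -6.5° + (180° − 62.1°) = 111° from the x-axis; with |JE| = 40.2, E = J + 40.2·(cos 111°, sin 111°) = (5.30, 35.2). So E.y = 35.2.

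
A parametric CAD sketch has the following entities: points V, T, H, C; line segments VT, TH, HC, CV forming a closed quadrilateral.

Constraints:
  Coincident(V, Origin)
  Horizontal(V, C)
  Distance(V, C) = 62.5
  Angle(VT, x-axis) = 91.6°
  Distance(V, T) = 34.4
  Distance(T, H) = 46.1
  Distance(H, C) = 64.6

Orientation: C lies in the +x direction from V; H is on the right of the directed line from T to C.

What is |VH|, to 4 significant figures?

11.76

Checks: V.y = 0.00, C.y = 0.00 ✓; |TH| = 46.10 ✓; |HC| = 64.60 ✓.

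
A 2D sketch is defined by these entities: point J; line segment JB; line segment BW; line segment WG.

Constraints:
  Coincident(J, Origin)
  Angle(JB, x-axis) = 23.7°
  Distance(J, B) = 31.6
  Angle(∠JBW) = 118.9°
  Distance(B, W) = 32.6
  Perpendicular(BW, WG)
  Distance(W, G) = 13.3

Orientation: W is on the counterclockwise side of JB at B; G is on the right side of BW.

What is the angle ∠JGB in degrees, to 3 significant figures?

18.4°

J is at the origin; JB runs at 23.7° with length 31.6, so B = 31.6·(cos 23.7°, sin 23.7°) = (28.9, 12.7). ∠JBW = 118.9°, so BW runs at 23.7° + (180° − 118.9°) = 84.8° from the x-axis; with |BW| = 32.6, W = B + 32.6·(cos 84.8°, sin 84.8°) = (31.9, 45.2). BW ⟂ WG; with |WG| = 13.3 on the right of BW, G = W + 13.3·(0.996, -0.0906) = (45.1, 44.0). Then cos ∠JGB = GJ·GB / (|GJ||GB|), giving 18.4°.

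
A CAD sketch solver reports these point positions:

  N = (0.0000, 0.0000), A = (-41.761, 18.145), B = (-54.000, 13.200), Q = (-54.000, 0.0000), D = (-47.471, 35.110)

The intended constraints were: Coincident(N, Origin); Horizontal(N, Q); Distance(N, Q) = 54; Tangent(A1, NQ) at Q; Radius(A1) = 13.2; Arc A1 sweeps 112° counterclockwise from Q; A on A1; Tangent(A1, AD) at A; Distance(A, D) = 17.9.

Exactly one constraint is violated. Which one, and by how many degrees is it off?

Tangent(A1, AD) at A — off by 3.40°.

N = (0.00, 0.00) ✓; N.y = 0.00, Q.y = 0.00 ✓; |NQ| = 54.00 ✓; ∠(BQ, QN) = 90.00° ✓; |BQ| = 13.20 ✓; bearing(B→A) − bearing(B→Q) = 112.0° ✓; |BA| = 13.20 ✓; ∠(BA, AD) = 93.40° ✗; |AD| = 17.90 ✓.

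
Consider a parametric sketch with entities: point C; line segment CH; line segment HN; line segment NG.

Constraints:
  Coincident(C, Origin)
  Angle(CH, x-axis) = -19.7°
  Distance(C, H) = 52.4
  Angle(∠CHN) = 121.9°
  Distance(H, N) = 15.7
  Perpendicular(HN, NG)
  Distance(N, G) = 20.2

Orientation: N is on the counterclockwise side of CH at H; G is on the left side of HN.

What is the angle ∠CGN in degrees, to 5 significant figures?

119.24°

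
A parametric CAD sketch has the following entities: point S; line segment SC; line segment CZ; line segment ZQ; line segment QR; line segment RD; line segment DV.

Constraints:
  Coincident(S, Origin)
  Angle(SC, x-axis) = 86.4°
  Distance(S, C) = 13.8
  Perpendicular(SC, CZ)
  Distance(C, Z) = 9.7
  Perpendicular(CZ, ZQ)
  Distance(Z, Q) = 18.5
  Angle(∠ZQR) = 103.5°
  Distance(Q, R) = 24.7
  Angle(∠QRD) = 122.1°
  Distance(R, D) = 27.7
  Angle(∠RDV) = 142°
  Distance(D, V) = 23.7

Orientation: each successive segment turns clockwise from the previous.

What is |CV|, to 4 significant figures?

41.63

S is at the origin; SC runs at 86.4° with length 13.8, so C = (0.8665, 13.77). SC ⟂ CZ, so CZ runs at -3.600°; with |CZ| = 9.7, Z = (10.55, 13.16). The perpendicularity gives ZQ at right angles to CZ, so ZQ runs at -93.60°; with |ZQ| = 18.5, Q = (9.386, -5.300). ∠ZQR = 103.5° gives QR at -170.1° from the x-axis; with |QR| = 24.7, R = (-14.95, -9.546). ∠QRD = 122.1° gives RD at 132.0° from the x-axis; with |RD| = 27.7, D = (-33.48, 11.04). ∠RDV = 142.0° gives DV at 94.00° from the x-axis; with |DV| = 23.7, V = (-35.13, 34.68). Then |CV| = |V − C| = 41.63.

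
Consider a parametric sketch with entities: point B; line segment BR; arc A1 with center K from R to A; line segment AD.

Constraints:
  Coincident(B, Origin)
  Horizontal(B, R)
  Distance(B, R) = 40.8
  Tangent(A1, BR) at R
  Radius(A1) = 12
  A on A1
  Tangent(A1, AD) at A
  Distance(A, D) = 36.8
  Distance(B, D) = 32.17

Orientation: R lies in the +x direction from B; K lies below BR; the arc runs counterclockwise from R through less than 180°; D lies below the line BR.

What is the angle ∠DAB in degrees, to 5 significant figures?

55.143°

Checks: |BR| = 40.80 ✓; ∠(KR, RB) = 90.00° ✓; |KR| = 12.00 ✓; |KA| = 12.00 ✓; ∠(KA, AD) = 90.00° ✓; |AD| = 36.80 ✓; |BD| = 32.17 ✓.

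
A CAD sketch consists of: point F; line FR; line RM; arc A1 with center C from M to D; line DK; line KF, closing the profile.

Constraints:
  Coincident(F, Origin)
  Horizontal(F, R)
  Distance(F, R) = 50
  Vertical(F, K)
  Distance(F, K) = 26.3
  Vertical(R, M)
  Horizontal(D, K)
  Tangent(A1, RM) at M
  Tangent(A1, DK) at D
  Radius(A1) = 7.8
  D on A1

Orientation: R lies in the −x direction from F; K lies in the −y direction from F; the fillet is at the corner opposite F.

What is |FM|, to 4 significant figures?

53.31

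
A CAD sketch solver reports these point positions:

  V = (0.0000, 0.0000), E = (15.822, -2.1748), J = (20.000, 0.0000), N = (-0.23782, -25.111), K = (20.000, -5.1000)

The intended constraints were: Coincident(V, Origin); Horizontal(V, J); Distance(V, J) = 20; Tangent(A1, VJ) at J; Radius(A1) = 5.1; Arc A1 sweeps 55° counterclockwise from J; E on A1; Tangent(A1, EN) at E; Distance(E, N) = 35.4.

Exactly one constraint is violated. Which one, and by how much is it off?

Distance(E, N) = 35.4 — off by 7.40.

V = (0.00, 0.00) ✓; V.y = 0.00, J.y = 0.00 ✓; |VJ| = 20.00 ✓; ∠(KJ, JV) = 90.00° ✓; |KJ| = 5.100 ✓; bearing(K→E) − bearing(K→J) = 55.00° ✓; |KE| = 5.100 ✓; ∠(KE, EN) = 90.00° ✓; |EN| = 28.00 ✗.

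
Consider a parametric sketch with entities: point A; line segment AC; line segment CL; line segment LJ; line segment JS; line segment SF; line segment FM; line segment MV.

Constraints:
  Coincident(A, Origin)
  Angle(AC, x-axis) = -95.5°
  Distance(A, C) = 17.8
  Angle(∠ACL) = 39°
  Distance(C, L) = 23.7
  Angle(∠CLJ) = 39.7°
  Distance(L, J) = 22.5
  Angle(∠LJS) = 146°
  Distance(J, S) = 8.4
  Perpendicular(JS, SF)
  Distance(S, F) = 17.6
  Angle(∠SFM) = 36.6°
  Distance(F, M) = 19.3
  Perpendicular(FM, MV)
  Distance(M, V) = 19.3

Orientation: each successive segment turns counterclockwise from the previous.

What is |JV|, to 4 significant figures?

15.55

A is at the origin; AC runs at -95.5° with length 17.8, so C = (-1.706, -17.72). ∠ACL = 39.0° gives CL at 45.50° from the x-axis; with |CL| = 23.7, L = (14.91, -0.8140). ∠CLJ = 39.7° gives LJ at -174.2° from the x-axis; with |LJ| = 22.5, J = (-7.479, -3.088). ∠LJS = 146.0° gives JS at -140.2° from the x-axis; with |JS| = 8.4, S = (-13.93, -8.465). JS ⟂ SF, so SF runs at -50.20°; with |SF| = 17.6, F = (-2.667, -21.99). ∠SFM = 36.6° gives FM at 93.20° from the x-axis; with |FM| = 19.3, M = (-3.744, -2.717). The perpendicularity gives MV at right angles to FM, so MV runs at -176.8°; with |MV| = 19.3, V = (-23.01, -3.794). Then |JV| = |V − J| = 15.55.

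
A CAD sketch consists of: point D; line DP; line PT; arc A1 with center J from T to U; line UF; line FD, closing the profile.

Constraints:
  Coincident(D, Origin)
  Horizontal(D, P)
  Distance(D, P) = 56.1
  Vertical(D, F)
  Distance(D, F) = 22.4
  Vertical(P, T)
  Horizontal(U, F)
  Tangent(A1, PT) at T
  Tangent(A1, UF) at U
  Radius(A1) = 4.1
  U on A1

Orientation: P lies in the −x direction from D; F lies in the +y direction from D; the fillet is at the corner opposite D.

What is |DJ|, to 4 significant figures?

55.13

D is at the origin; DP is horizontal with |DP| = 56.1 and P on the −x side, so P = (-56.10, 0.000). D and F share the same x with |DF| = 22.4 and F on the +y side, so F = (0.000, 22.40). The virtual corner opposite D is at (-56.10, 22.40). Tangency of A1 to PT means the radius JT is perpendicular to PT and since A1 is tangent to UF there, JU ⟂ UF, with radius 4.1, so the center J sits 4.1 in from both sides at J = (-52.00, 18.30). Then |DJ| = |J − D| = 55.13.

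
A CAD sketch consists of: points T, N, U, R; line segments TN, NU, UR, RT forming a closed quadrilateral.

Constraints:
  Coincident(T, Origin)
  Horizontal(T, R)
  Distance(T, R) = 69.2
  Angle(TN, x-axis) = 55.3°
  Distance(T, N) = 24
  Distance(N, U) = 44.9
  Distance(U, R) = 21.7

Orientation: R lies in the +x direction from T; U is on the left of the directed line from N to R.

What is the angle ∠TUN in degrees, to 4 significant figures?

18.95°

T is at the origin; T and R share the same y with |TR| = 69.2 and R in +x, so R = (69.2, 0). TN runs at 55.3° with |TN| = 24.0, so N = (13.66, 19.73). U is determined by |NU| = 44.9 and |UR| = 21.7 together: it lies at the intersection of circle(N, 44.9) and circle(R, 21.7). With |NR| = 58.94, the foot of the radical line on NR is 42.58 from N and the perpendicular offset is √(44.9² − 42.58²) = 14.25. Taking the left-of-NR solution: U = (58.56, 18.91).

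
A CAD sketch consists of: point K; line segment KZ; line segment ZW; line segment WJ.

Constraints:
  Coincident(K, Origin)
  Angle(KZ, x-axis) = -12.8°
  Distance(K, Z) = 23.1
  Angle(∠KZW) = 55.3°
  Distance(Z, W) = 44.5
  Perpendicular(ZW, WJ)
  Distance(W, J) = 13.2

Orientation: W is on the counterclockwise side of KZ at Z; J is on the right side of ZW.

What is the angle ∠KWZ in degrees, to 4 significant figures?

31.21°

K is at the origin; KZ runs at -12.8° with length 23.1, so Z = 23.1·(cos -12.8°, sin -12.8°) = (22.53, -5.118). ∠KZW = 55.3°, so ZW runs at -12.8° + (180° − 55.3°) = 111.9° from the x-axis; with |ZW| = 44.5, W = Z + 44.5·(cos 111.9°, sin 111.9°) = (5.928, 36.17). Then cos ∠KWZ = WK·WZ / (|WK||WZ|), giving 31.21°.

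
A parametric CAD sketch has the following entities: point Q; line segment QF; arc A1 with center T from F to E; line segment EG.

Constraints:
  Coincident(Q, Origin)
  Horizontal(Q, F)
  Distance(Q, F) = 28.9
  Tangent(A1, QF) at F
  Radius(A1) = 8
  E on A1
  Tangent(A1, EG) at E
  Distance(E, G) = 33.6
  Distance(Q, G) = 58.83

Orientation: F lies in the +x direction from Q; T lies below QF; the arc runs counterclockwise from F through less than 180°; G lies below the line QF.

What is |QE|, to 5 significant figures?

26.198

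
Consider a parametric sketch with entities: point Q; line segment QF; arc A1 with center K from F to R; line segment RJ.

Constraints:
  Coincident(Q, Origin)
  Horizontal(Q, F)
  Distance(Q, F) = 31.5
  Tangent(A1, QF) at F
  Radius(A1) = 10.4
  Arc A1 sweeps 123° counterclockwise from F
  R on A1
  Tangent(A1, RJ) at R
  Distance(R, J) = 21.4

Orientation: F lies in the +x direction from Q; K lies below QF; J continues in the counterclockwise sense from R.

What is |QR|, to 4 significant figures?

27.87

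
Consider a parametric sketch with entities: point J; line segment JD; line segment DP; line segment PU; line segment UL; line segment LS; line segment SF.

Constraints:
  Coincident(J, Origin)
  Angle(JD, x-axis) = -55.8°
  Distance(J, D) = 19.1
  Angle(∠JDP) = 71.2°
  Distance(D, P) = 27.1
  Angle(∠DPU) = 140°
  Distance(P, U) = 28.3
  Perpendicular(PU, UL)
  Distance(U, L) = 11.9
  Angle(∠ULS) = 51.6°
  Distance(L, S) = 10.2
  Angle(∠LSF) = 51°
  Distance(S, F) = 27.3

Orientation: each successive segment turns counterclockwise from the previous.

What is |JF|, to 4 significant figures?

58.37

∠ULS = 51.6° gives LS at -48.60° from the x-axis; with |LS| = 10.2, S = (20.43, 25.83). ∠LSF = 51.0° gives SF at 80.40° from the x-axis; with |SF| = 27.3, F = (24.98, 52.75). Then |JF| = |F − J| = 58.37.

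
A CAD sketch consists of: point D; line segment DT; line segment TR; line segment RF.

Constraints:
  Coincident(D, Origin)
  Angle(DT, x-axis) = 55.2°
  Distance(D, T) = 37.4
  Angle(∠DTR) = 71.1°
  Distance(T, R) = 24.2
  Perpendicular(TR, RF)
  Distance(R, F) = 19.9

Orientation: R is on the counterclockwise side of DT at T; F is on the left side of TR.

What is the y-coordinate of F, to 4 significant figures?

18.20

D is at the origin; DT runs at 55.2° with length 37.4, so T = 37.4·(cos 55.2°, sin 55.2°) = (21.34, 30.71). ∠DTR = 71.1°, so TR runs at 55.2° + (180° − 71.1°) = 164.1° from the x-axis; with |TR| = 24.2, R = T + 24.2·(cos 164.1°, sin 164.1°) = (-1.929, 37.34). TR is perpendicular to RF; with |RF| = 19.9 on the left of TR, F = R + 19.9·(-0.2740, -0.9617) = (-7.381, 18.20). So F.y = 18.20.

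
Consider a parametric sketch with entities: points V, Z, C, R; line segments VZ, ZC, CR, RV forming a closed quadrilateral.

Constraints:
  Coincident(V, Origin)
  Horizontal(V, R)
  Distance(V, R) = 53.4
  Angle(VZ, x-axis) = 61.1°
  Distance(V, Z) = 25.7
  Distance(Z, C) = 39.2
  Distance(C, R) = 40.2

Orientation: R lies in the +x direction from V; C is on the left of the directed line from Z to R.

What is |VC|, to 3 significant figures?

62.0

Checks: V = (0.00, 0.00) ✓; |ZC| = 39.20 ✓; |CR| = 40.20 ✓.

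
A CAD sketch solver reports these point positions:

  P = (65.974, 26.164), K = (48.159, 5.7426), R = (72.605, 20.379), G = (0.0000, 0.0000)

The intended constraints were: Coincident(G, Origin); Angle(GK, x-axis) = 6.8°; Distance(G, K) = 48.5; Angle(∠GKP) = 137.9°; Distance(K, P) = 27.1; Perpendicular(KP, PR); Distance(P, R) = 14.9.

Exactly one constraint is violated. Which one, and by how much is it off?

Distance(P, R) = 14.9 — off by 6.10.

G = (0.00, 0.00) ✓; GK at 6.800° ✓; |GK| = 48.50 ✓; ∠GKP = 137.9° ✓; |KP| = 27.10 ✓; ∠(KP, PR) = 90.00° ✓; |PR| = 8.800 ✗.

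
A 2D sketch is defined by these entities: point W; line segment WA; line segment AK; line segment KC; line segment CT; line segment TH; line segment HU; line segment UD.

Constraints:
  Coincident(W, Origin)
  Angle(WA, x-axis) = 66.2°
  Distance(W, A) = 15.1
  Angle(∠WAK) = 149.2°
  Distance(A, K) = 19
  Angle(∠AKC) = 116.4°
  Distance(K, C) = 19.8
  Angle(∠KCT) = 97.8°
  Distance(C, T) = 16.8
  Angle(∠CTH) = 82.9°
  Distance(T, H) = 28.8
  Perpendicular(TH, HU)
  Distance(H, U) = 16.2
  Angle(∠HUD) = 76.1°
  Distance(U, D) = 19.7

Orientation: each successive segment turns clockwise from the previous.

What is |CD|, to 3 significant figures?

9.21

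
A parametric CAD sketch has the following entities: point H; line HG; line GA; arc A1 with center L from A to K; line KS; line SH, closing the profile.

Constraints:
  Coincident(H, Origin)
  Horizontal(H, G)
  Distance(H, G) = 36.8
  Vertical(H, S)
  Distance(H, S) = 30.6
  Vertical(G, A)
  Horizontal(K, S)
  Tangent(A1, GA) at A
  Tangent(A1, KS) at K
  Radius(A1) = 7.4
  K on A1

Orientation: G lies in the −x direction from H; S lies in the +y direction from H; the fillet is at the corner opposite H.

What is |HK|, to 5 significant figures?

42.435

H is at the origin; H and G share the same y with |HG| = 36.8 and G on the −x side, so G = (-36.800, 0.0000). H and S share the same x with |HS| = 30.6 and S on the +y side, so S = (0.0000, 30.600). The virtual corner opposite H is at (-36.800, 30.600). Since A1 is tangent to GA there, LA ⟂ GA and the tangent condition forces LK to be normal to KS, with radius 7.4, so the center L sits 7.4 in from both sides at L = (-29.400, 23.200). That places the tangent points at A = (-36.800, 23.200) on GA and K = (-29.400, 30.600) on KS. Then |HK| = |K − H| = 42.435.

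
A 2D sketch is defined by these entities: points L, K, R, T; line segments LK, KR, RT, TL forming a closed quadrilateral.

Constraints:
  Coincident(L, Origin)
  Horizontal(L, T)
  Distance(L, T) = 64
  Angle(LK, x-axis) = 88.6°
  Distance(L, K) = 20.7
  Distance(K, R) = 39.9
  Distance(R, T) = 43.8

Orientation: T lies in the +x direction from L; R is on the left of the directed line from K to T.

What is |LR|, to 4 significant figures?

51.50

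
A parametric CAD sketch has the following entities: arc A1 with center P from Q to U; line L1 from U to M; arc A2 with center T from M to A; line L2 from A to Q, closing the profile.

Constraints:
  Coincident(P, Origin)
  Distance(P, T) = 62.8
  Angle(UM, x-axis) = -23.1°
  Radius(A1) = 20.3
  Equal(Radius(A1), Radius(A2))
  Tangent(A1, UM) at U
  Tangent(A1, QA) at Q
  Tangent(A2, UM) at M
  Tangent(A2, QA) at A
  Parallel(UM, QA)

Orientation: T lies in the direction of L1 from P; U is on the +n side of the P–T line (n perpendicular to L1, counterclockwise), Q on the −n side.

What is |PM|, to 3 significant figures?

66.0

The slot axis is L1's direction at -23.1°, so u = (cos -23.1°, sin -23.1°) = (0.920, -0.392) and n = (−sin -23.1°, cos -23.1°) = (0.392, 0.920). P is at the origin and T lies 62.8 along u from P, so T = 62.8·u = (57.8, -24.6). Tangency of A1 to both parallel lines with radius 20.3 puts U and Q at P ± 20.3·n: U = (7.96, 18.7), Q = (-7.96, -18.7). Equal radii place M and A the same way about T: M = T + 20.3·n = (65.7, -5.97), A = T − 20.3·n = (49.8, -43.3). Then |PM| = |M − P| = 66.0.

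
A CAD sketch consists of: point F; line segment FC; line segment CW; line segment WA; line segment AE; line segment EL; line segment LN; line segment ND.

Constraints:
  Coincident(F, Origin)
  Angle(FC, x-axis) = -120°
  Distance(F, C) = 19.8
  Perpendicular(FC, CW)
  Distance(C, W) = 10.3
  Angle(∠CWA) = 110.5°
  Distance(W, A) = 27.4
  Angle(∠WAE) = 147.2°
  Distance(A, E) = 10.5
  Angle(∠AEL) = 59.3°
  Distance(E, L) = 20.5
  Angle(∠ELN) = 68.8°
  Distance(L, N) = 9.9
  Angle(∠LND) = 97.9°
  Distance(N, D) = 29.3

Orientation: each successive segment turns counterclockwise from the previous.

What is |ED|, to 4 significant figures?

11.86

∠ELN = 68.8° gives LN at -55.80° from the x-axis; with |LN| = 9.9, N = (8.945, -7.665). ∠LND = 97.9° gives ND at 26.30° from the x-axis; with |ND| = 29.3, D = (35.21, 5.317). Then |ED| = |D − E| = 11.86.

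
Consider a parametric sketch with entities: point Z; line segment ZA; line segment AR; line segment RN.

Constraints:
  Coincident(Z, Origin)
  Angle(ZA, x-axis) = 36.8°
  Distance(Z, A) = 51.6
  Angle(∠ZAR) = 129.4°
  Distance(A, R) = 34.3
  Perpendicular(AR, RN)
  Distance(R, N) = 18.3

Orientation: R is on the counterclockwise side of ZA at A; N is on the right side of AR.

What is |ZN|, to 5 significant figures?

88.770

∠ZAR = 129.4°, so AR runs at 36.8° + (180° − 129.4°) = 87.400° from the x-axis; with |AR| = 34.3, R = A + 34.3·(cos 87.400°, sin 87.400°) = (42.874, 65.174). AR is perpendicular to RN; with |RN| = 18.3 on the right of AR, N = R + 18.3·(0.99897, -0.045363) = (61.155, 64.344). Then |ZN| = |N − Z| = 88.770.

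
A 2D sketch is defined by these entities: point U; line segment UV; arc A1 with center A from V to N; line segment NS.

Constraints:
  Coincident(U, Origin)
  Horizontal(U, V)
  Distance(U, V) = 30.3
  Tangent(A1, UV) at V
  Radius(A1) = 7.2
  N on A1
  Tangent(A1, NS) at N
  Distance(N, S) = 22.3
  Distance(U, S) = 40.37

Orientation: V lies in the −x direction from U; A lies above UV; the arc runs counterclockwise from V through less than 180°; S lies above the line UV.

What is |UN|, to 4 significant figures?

24.63

Checks: |AN| = 7.200 ✓; ∠(AN, NS) = 90.00° ✓; |NS| = 22.30 ✓; |US| = 40.37 ✓.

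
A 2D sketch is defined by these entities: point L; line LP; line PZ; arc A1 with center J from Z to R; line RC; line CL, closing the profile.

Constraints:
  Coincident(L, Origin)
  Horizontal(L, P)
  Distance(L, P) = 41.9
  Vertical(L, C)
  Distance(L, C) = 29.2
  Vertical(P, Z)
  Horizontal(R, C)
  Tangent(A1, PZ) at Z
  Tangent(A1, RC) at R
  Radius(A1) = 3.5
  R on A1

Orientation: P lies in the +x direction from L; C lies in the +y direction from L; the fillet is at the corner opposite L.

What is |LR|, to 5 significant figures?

48.241

The virtual corner opposite L is at (41.900, 29.200). A1 meets PZ tangentially, so JZ is at right angles to PZ and the tangent condition forces JR to be normal to RC, with radius 3.5, so the center J sits 3.5 in from both sides at J = (38.400, 25.700). That places the tangent points at Z = (41.900, 25.700) on PZ and R = (38.400, 29.200) on RC. Then |LR| = |R − L| = 48.241.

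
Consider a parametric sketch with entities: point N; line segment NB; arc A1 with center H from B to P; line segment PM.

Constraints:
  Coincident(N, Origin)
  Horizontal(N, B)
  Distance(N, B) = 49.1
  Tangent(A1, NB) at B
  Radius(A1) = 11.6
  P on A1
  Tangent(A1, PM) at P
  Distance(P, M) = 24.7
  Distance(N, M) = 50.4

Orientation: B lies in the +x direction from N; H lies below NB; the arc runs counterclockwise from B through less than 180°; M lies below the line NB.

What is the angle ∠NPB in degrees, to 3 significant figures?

121°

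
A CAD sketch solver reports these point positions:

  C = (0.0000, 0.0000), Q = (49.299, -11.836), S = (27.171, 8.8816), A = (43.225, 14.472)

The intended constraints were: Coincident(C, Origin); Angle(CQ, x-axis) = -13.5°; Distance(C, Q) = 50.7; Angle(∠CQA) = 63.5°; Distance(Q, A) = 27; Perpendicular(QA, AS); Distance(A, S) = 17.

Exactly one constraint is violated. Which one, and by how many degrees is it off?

Perpendicular(QA, AS) — off by 6.20°.

C = (0.00, 0.00) ✓; CQ at -13.50° ✓; |CQ| = 50.70 ✓; ∠CQA = 63.50° ✓; |QA| = 27.00 ✓; ∠(QA, AS) = 96.20° ✗; |AS| = 17.00 ✓.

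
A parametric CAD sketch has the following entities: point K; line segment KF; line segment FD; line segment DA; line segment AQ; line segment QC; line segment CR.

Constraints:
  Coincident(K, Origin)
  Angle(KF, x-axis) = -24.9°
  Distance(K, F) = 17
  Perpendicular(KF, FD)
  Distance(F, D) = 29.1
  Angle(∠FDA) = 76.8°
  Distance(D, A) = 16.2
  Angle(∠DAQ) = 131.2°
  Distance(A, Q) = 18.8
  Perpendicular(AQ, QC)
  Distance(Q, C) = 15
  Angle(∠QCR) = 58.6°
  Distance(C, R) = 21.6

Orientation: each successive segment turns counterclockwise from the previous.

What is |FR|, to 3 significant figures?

26.5

K is at the origin; KF runs at -24.9° with length 17.0, so F = (15.4, -7.16). The perpendicularity gives FD at right angles to KF, so FD runs at 65.1°; with |FD| = 29.1, D = (27.7, 19.2). ∠FDA = 76.8° gives DA at 168° from the x-axis; with |DA| = 16.2, A = (11.8, 22.5). ∠DAQ = 131.2° gives AQ at -143° from the x-axis; with |AQ| = 18.8, Q = (-3.19, 11.2). The perpendicularity gives QC at right angles to AQ, so QC runs at -52.9°; with |QC| = 15.0, C = (5.86, -0.782). ∠QCR = 58.6° gives CR at 68.5° from the x-axis; with |CR| = 21.6, R = (13.8, 19.3). Then |FR| = |R − F| = 26.5.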